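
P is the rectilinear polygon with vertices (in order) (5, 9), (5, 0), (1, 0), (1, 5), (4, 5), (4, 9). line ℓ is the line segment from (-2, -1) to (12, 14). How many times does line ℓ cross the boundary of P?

4

The segment meets the boundary at (5,6.5), (4,5.429), (3.6,5), (1,2.214).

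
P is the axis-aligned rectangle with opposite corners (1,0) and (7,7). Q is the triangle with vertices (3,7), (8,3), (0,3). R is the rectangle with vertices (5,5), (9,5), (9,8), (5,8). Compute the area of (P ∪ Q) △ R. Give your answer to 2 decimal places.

|P ∪ Q| = 43.0667.
|(P ∪ Q) ∩ R| = 4.
|(P ∪ Q) △ R| = 43.0667 + 12 − 8 = 47.07.

47.07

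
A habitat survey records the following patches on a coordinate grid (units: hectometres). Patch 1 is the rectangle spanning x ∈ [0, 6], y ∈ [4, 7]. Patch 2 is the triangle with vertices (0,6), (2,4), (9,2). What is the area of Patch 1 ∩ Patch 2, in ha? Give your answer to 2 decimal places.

2.50

The intersection is the polygon with vertices (2,4), (0,6), (4.5,4).
By the shoelace formula its area is 2.50.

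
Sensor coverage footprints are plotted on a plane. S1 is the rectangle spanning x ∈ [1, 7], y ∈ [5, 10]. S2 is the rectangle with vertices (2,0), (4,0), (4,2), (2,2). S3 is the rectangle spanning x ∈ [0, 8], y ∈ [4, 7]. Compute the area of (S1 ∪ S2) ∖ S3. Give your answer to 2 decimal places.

22.00

|S1 ∪ S2| = 34.
|(S1 ∪ S2) ∩ S3| = 12.
|(S1 ∪ S2) ∖ S3| = 34 − 12 = 22.00.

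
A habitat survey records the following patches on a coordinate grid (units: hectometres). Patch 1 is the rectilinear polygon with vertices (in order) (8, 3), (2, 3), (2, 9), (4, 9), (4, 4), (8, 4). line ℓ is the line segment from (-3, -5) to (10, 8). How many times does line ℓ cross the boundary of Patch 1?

The segment meets the boundary at (6,4), (5,3).

2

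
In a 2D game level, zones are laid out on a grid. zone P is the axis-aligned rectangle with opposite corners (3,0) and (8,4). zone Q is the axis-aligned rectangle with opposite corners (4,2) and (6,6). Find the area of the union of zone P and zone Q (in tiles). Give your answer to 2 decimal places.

24.00

By inclusion–exclusion:
Individual areas: |zone P| = 20, |zone Q| = 8.
|zone P∩zone Q|: x∈[4,6], y∈[2,4] → 2·2 = 4.
|zone P ∪ zone Q| = 28 − 4 = 24.00.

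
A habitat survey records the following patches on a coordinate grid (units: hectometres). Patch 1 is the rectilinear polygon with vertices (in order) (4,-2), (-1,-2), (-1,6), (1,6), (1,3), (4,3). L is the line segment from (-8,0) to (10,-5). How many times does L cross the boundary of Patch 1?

The segment meets the boundary at (-0.8,-2), (-1,-1.944).

2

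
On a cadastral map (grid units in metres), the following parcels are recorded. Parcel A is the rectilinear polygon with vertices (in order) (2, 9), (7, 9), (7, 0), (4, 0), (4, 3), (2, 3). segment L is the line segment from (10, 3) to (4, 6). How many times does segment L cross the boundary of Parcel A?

1

The segment meets the boundary at (7,4.5).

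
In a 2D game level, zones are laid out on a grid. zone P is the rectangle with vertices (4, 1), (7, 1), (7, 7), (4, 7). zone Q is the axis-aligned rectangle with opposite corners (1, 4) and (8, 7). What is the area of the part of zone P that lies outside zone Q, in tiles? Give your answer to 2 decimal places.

9.00

|zone P∩zone Q|: x∈[4,7], y∈[4,7] → 3·3 = 9.
|zone P| = 18.
|zone P ∖ zone Q| = |zone P| − |zone P∩zone Q| = 18 − 9 = 9.00.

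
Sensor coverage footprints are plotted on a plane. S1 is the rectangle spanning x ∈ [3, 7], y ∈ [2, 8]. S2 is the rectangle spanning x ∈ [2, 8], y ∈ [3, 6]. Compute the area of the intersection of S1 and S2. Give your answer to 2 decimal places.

|S1∩S2|: x∈[3,7], y∈[3,6] → 4·3 = 12.

12.00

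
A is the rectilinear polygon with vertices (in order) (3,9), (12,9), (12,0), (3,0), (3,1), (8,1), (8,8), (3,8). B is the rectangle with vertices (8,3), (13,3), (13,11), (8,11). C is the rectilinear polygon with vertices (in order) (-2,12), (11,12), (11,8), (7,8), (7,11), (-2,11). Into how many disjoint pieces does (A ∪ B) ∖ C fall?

2

(A ∪ B) ∖ C splits into 2 disjoint pieces (area 48, area 4).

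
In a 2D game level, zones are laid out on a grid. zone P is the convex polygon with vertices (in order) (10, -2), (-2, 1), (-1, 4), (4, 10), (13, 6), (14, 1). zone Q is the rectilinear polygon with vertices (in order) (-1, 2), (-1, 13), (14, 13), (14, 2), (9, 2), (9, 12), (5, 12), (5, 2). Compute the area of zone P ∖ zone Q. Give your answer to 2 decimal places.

|zone P| = 121, |zone P∩zone Q| = 53.9333.
|zone P ∖ zone Q| = |zone P| − |zone P∩zone Q| = 121 − 53.9333 = 67.07.

67.07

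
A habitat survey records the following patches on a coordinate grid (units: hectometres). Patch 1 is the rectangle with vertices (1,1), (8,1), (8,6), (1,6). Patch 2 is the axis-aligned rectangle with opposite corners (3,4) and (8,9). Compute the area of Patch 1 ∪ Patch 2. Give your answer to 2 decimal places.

By inclusion–exclusion:
Individual areas: |Patch 1| = 35, |Patch 2| = 25.
|Patch 1∩Patch 2|: x∈[3,8], y∈[4,6] → 5·2 = 10.
|Patch 1 ∪ Patch 2| = 60 − 10 = 50.00.

50.00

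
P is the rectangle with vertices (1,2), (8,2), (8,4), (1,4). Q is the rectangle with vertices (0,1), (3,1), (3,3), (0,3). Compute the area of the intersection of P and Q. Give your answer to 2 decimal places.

2.00

|P∩Q|: x∈[1,3], y∈[2,3] → 2·1 = 2.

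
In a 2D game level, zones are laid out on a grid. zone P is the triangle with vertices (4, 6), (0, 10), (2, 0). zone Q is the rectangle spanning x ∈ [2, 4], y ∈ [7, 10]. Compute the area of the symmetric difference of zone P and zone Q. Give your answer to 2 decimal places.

21.00

|zone P| = 16, |zone Q| = 6, |zone P∩zone Q| = 0.5.
|zone P △ zone Q| = |zone P| + |zone Q| − 2·|zone P∩zone Q| = 16 + 6 − 1 = 21.00.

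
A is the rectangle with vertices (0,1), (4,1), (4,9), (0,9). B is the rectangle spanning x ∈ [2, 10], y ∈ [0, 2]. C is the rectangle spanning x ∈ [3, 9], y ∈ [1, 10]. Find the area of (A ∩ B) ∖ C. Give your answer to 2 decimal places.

|A ∩ B| = 2.
|(A ∩ B) ∩ C| = 1.
|(A ∩ B) ∖ C| = 2 − 1 = 1.00.

1.00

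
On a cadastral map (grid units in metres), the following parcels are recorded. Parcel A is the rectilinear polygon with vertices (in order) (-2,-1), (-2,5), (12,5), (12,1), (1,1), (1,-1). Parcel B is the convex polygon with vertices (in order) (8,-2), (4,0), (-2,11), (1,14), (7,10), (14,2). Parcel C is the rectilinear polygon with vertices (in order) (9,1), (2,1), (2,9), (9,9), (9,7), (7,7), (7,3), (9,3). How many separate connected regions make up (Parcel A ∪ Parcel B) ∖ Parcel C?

(Parcel A ∪ Parcel B) ∖ Parcel C splits into 2 disjoint pieces (area 57.1193, area 41.7817).

2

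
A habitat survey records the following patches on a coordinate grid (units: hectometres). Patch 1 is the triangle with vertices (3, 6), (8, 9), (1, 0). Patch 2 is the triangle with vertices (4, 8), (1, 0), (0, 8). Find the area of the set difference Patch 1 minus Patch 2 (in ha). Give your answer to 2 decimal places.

11.23

|Patch 1| = 12, |Patch 1∩Patch 2| = 0.7742.
|Patch 1 ∖ Patch 2| = |Patch 1| − |Patch 1∩Patch 2| = 12 − 0.7742 = 11.23.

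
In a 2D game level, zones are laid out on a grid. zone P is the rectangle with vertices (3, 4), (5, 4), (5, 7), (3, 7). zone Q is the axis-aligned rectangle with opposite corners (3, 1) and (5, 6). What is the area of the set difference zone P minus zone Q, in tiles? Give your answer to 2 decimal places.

2.00

|zone P∩zone Q|: x∈[3,5], y∈[4,6] → 2·2 = 4.
|zone P| = 6.
|zone P ∖ zone Q| = |zone P| − |zone P∩zone Q| = 6 − 4 = 2.00.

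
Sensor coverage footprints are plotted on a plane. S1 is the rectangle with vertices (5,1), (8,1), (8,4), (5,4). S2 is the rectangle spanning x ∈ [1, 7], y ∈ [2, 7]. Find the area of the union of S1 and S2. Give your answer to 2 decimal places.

By inclusion–exclusion:
Individual areas: |S1| = 9, |S2| = 30.
|S1∩S2|: x∈[5,7], y∈[2,4] → 2·2 = 4.
|S1 ∪ S2| = 39 − 4 = 35.00.

35.00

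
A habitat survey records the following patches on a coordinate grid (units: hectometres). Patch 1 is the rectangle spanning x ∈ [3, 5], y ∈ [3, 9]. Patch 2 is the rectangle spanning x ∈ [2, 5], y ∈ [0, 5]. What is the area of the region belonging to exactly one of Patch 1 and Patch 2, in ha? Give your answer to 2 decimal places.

|Patch 1∩Patch 2|: x∈[3,5], y∈[3,5] → 2·2 = 4.
|Patch 1 △ Patch 2| = |Patch 1| + |Patch 2| − 2·|Patch 1∩Patch 2| = 12 + 15 − 8 = 19.00.

19.00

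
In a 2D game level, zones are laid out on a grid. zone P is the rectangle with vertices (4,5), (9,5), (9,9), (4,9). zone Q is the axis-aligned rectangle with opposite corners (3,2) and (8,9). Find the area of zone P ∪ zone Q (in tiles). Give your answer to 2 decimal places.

39.00

By inclusion–exclusion:
Individual areas: |zone P| = 20, |zone Q| = 35.
|zone P∩zone Q|: x∈[4,8], y∈[5,9] → 4·4 = 16.
|zone P ∪ zone Q| = 55 − 16 = 39.00.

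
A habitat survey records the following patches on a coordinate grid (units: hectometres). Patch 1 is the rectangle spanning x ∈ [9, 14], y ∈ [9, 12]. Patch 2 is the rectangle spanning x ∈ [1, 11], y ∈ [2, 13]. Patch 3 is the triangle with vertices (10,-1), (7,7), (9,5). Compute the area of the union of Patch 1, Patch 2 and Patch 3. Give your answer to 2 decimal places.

By inclusion–exclusion:
Individual areas: |Patch 1| = 15, |Patch 2| = 110, |Patch 3| = 5.
|Patch 1∩Patch 2|: x∈[9,11], y∈[9,12] → 2·3 = 6.
|Patch 1∩Patch 3| = 0.
|Patch 2∩Patch 3| = 4.0625.
|Patch 1∩Patch 2∩Patch 3| = 0.
|Patch 1 ∪ Patch 2 ∪ Patch 3| = 130 − 10.0625 + 0 = 119.94.

119.94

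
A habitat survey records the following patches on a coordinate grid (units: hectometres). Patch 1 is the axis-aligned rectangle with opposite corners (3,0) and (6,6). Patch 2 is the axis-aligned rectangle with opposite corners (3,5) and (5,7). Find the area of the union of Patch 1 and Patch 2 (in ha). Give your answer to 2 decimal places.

20.00

By inclusion–exclusion:
Individual areas: |Patch 1| = 18, |Patch 2| = 4.
|Patch 1∩Patch 2|: x∈[3,5], y∈[5,6] → 2·1 = 2.
|Patch 1 ∪ Patch 2| = 22 − 2 = 20.00.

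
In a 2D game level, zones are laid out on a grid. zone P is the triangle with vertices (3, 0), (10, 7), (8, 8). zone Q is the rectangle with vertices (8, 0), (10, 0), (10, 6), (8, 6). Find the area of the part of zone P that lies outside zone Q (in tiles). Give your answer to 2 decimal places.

10.00

|zone P| = 10.5, |zone P∩zone Q| = 0.5.
|zone P ∖ zone Q| = |zone P| − |zone P∩zone Q| = 10.5 − 0.5 = 10.00.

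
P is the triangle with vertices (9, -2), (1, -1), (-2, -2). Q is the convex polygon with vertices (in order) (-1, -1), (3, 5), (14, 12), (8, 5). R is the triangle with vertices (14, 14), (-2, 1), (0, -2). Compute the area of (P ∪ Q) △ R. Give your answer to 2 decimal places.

|P ∪ Q| = 38.
|(P ∪ Q) ∩ R| = 19.5784.
|(P ∪ Q) △ R| = 38 + 37 − 39.1568 = 35.84.

35.84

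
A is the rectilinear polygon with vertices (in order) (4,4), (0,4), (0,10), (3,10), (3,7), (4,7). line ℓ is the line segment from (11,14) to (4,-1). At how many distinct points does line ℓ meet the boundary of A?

0

The segment lies entirely outside A and never meets its boundary.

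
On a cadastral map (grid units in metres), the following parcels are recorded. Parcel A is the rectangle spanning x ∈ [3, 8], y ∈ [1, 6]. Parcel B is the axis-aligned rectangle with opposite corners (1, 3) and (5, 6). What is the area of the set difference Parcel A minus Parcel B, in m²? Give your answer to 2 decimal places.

|Parcel A∩Parcel B|: x∈[3,5], y∈[3,6] → 2·3 = 6.
|Parcel A| = 25.
|Parcel A ∖ Parcel B| = |Parcel A| − |Parcel A∩Parcel B| = 25 − 6 = 19.00.

19.00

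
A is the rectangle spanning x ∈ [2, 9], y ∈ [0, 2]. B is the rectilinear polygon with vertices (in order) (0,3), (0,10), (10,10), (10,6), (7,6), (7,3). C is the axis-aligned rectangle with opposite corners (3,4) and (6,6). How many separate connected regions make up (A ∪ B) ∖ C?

2

(A ∪ B) ∖ C splits into 2 disjoint pieces (area 14, area 55).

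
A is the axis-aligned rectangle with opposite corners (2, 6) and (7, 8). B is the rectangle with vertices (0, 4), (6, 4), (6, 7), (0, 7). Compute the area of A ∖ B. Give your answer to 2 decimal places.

6.00

|A∩B|: x∈[2,6], y∈[6,7] → 4·1 = 4.
|A| = 10.
|A ∖ B| = |A| − |A∩B| = 10 − 4 = 6.00.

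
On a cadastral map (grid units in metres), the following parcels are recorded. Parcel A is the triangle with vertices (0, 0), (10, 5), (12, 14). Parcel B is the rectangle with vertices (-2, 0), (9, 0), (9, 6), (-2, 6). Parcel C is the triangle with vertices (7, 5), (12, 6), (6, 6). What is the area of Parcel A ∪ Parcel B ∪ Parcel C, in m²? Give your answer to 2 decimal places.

By inclusion–exclusion:
Individual areas: |Parcel A| = 40, |Parcel B| = 66, |Parcel C| = 3.
|Parcel A∩Parcel B| = 18.3214.
|Parcel A∩Parcel C| = 2.6693.
|Parcel B∩Parcel C| = 2.1.
|Parcel A∩Parcel B∩Parcel C| = 2.1.
|Parcel A ∪ Parcel B ∪ Parcel C| = 109 − 23.0907 + 2.1 = 88.01.

88.01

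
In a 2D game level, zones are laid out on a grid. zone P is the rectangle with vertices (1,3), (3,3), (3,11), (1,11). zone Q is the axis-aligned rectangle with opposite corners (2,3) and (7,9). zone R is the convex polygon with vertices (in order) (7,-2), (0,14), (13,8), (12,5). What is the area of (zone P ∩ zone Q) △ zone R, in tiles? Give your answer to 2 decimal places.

91.49

|zone P ∩ zone Q| = 6.
|(zone P ∩ zone Q) ∩ zone R| = 0.7545.
|(zone P ∩ zone Q) △ zone R| = 6 + 87 − 1.5089 = 91.49.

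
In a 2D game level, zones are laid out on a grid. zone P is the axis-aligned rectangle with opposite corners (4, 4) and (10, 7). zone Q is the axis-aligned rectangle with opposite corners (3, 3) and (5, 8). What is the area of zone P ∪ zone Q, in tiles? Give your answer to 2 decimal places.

By inclusion–exclusion:
Individual areas: |zone P| = 18, |zone Q| = 10.
|zone P∩zone Q|: x∈[4,5], y∈[4,7] → 1·3 = 3.
|zone P ∪ zone Q| = 28 − 3 = 25.00.

25.00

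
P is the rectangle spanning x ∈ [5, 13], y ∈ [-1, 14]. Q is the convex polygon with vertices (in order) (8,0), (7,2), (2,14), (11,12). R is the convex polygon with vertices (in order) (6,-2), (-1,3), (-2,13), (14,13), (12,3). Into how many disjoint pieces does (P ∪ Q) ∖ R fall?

(P ∪ Q) ∖ R splits into 2 disjoint pieces (area 9.7917, area 16.1).

2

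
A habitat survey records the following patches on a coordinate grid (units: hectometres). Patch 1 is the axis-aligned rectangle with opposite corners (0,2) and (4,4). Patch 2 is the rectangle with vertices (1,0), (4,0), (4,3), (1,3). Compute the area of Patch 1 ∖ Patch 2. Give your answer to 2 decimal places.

5.00

|Patch 1∩Patch 2|: x∈[1,4], y∈[2,3] → 3·1 = 3.
|Patch 1| = 8.
|Patch 1 ∖ Patch 2| = |Patch 1| − |Patch 1∩Patch 2| = 8 − 3 = 5.00.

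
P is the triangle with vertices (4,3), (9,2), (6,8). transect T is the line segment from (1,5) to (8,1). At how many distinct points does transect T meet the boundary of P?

2

The segment meets the boundary at (4.769,2.846), (4.093,3.233).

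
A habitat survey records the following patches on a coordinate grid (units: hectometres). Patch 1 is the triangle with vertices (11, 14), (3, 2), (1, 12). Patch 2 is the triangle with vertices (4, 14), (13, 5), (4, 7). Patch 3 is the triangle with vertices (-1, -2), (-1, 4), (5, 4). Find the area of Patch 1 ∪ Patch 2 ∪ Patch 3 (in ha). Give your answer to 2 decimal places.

By inclusion–exclusion:
Individual areas: |Patch 1| = 52, |Patch 2| = 31.5, |Patch 3| = 18.
|Patch 1∩Patch 2| = 17.6769.
|Patch 1∩Patch 3| = 1.7333.
|Patch 2∩Patch 3| = 0.
|Patch 1∩Patch 2∩Patch 3| = 0.
|Patch 1 ∪ Patch 2 ∪ Patch 3| = 101.5 − 19.4102 + 0 = 82.09.

82.09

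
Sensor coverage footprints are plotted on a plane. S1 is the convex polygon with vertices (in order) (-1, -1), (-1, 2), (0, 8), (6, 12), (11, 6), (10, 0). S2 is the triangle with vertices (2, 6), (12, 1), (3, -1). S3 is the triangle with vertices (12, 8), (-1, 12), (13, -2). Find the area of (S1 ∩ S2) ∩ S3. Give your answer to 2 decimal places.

The region (S1 ∩ S2) ∩ S3 is the polygon with vertices (10.308,1.846), (10.143,0.857), (8,3).
By the shoelace formula its area is 1.24.

1.24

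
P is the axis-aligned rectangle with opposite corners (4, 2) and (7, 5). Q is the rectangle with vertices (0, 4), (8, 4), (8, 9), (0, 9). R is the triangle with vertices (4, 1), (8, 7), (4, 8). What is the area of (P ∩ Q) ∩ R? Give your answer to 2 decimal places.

The region (P ∩ Q) ∩ R is the polygon with vertices (6.667,5), (6,4), (4,4), (4,5).
By the shoelace formula its area is 2.33.

2.33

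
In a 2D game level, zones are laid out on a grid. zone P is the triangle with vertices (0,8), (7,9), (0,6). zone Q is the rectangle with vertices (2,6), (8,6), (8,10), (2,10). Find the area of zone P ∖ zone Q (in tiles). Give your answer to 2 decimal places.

|zone P| = 7, |zone P∩zone Q| = 3.5714.
|zone P ∖ zone Q| = |zone P| − |zone P∩zone Q| = 7 − 3.5714 = 3.43.

3.43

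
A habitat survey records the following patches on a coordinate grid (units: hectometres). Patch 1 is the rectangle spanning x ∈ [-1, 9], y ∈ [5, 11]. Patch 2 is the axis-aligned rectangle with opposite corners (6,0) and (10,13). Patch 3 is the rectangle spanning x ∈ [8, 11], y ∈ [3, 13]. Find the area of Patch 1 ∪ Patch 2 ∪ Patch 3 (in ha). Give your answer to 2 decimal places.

By inclusion–exclusion:
Individual areas: |Patch 1| = 60, |Patch 2| = 52, |Patch 3| = 30.
|Patch 1∩Patch 2|: x∈[6,9], y∈[5,11] → 3·6 = 18.
|Patch 1∩Patch 3|: x∈[8,9], y∈[5,11] → 1·6 = 6.
|Patch 2∩Patch 3|: x∈[8,10], y∈[3,13] → 2·10 = 20.
|Patch 1∩Patch 2∩Patch 3| = 6.
|Patch 1 ∪ Patch 2 ∪ Patch 3| = 142 − 44 + 6 = 104.00.

104.00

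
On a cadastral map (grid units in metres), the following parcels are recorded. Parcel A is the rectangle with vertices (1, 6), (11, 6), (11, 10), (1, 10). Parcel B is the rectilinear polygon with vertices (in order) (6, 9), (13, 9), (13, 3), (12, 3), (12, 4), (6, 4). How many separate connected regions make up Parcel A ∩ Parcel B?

Parcel A ∩ Parcel B is a single connected region.

1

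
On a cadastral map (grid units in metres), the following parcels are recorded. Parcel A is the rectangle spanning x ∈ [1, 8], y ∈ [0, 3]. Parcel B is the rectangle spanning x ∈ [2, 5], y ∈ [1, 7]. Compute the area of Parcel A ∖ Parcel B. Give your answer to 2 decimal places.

|Parcel A∩Parcel B|: x∈[2,5], y∈[1,3] → 3·2 = 6.
|Parcel A| = 21.
|Parcel A ∖ Parcel B| = |Parcel A| − |Parcel A∩Parcel B| = 21 − 6 = 15.00.

15.00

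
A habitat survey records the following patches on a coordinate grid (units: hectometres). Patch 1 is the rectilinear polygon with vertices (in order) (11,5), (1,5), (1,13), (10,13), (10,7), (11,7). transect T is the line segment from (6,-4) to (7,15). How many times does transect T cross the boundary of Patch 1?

The segment meets the boundary at (6.895,13), (6.474,5).

2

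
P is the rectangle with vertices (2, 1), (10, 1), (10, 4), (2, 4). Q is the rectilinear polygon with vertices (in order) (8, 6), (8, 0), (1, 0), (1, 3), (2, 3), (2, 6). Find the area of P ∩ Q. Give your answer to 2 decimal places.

The intersection is the polygon with vertices (8,4), (8,1), (2,1), (2,3), (2,4).
By the shoelace formula its area is 18.00.

18.00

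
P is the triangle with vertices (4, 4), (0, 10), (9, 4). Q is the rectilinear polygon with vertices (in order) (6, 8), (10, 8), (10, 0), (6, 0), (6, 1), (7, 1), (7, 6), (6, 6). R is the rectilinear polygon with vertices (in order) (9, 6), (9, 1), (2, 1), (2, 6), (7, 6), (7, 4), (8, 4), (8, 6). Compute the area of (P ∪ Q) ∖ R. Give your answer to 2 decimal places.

|P ∪ Q| = 40.6667.
|(P ∪ Q) ∩ R| = 15.
|(P ∪ Q) ∖ R| = 40.6667 − 15 = 25.67.

25.67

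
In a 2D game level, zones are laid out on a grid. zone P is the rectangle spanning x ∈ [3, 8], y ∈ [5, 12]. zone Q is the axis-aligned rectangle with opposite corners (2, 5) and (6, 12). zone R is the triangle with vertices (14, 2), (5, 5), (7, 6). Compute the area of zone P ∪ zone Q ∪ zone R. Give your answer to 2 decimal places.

47.79

By inclusion–exclusion:
Individual areas: |zone P| = 35, |zone Q| = 28, |zone R| = 7.5.
|zone P∩zone Q|: x∈[3,6], y∈[5,12] → 3·7 = 21.
|zone P∩zone R| = 1.7143.
|zone Q∩zone R| = 0.25.
|zone P∩zone Q∩zone R| = 0.25.
|zone P ∪ zone Q ∪ zone R| = 70.5 − 22.9643 + 0.25 = 47.79.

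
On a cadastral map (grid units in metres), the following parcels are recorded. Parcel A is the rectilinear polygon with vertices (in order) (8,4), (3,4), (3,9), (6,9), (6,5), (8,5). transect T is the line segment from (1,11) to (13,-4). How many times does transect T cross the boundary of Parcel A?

2

The segment meets the boundary at (6.6,4), (3,8.5).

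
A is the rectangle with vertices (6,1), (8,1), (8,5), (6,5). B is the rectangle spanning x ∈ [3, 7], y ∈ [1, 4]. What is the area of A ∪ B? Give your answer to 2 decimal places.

By inclusion–exclusion:
Individual areas: |A| = 8, |B| = 12.
|A∩B|: x∈[6,7], y∈[1,4] → 1·3 = 3.
|A ∪ B| = 20 − 3 = 17.00.

17.00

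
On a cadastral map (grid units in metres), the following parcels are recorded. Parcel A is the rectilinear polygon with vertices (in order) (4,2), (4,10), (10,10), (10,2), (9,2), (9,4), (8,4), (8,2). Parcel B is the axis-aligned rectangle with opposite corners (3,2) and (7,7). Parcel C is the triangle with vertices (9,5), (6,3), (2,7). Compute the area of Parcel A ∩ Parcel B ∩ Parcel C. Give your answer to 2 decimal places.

The intersection is the polygon with vertices (7,3.667), (6,3), (4,5), (4,6.429), (7,5.571).
By the shoelace formula its area is 6.67.

6.67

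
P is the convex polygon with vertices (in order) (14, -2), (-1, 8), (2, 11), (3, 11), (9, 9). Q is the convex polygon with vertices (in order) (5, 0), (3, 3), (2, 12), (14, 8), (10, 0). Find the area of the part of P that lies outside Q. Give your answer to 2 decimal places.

|P| = 72, |P∩Q| = 55.5503.
|P ∖ Q| = |P| − |P∩Q| = 72 − 55.5503 = 16.45.

16.45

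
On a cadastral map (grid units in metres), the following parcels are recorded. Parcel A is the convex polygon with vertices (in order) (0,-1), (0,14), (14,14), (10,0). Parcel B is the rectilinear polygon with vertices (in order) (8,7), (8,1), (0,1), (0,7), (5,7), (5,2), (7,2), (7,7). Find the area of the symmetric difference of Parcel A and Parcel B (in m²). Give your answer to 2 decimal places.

|Parcel A| = 173, |Parcel B| = 38, |Parcel A∩Parcel B| = 38.
|Parcel A △ Parcel B| = |Parcel A| + |Parcel B| − 2·|Parcel A∩Parcel B| = 173 + 38 − 76 = 135.00.

135.00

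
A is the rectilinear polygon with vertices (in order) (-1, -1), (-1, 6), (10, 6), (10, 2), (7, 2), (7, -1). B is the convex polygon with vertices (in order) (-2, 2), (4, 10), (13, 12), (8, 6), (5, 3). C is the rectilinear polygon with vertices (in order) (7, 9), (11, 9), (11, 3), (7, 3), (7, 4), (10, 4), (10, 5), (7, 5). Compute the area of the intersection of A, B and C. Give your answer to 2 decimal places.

0.50

The intersection is the polygon with vertices (8,6), (7,5), (7,6).
By the shoelace formula its area is 0.50.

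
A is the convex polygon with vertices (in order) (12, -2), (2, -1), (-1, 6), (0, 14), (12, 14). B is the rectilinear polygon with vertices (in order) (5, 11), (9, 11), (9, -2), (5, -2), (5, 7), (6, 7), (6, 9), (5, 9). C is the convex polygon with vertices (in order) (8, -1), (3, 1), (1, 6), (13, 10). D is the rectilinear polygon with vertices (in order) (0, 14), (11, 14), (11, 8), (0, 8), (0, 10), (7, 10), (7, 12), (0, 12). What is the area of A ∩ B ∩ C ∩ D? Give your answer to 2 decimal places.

0.67

The intersection is the polygon with vertices (9,8.667), (9,8), (7,8).
By the shoelace formula its area is 0.67.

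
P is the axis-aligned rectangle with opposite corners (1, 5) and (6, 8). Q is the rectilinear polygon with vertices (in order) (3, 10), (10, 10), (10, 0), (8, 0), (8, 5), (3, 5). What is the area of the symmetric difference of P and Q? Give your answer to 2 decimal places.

42.00

|P| = 15, |Q| = 45, |P∩Q| = 9.
|P △ Q| = |P| + |Q| − 2·|P∩Q| = 15 + 45 − 18 = 42.00.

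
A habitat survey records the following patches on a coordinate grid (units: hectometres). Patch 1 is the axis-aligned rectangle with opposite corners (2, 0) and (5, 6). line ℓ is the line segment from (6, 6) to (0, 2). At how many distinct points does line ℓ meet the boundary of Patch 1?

2

The segment meets the boundary at (2,3.333), (5,5.333).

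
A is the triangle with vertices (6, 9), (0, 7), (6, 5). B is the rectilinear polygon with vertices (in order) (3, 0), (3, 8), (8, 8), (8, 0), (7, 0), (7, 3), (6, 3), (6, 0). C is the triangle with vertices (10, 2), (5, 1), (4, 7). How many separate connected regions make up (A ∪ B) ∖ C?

2

(A ∪ B) ∖ C splits into 2 disjoint pieces (area 28.2667, area 1.5).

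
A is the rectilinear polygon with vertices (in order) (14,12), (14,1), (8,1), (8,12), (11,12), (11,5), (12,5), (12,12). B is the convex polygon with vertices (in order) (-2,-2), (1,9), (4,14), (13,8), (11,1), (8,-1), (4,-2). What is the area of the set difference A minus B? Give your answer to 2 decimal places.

26.67

|A| = 59, |A∩B| = 32.3333.
|A ∖ B| = |A| − |A∩B| = 59 − 32.3333 = 26.67.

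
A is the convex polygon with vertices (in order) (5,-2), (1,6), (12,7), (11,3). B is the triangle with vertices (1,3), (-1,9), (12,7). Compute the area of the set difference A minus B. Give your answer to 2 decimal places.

|A| = 55.5, |A∩B| = 14.5962.
|A ∖ B| = |A| − |A∩B| = 55.5 − 14.5962 = 40.90.

40.90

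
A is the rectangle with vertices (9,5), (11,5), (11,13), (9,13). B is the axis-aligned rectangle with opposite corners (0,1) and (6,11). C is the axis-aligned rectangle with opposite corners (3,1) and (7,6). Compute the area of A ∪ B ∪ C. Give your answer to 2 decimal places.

By inclusion–exclusion:
Individual areas: |A| = 16, |B| = 60, |C| = 20.
|A∩B| = 0 (no overlap).
|A∩C| = 0 (no overlap).
|B∩C|: x∈[3,6], y∈[1,6] → 3·5 = 15.
|A∩B∩C| = 0.
|A ∪ B ∪ C| = 96 − 15 + 0 = 81.00.

81.00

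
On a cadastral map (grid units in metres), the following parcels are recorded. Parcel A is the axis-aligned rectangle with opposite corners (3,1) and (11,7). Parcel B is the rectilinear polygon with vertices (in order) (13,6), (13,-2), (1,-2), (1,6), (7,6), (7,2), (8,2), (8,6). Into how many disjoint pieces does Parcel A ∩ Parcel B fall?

Parcel A ∩ Parcel B is a single connected region.

1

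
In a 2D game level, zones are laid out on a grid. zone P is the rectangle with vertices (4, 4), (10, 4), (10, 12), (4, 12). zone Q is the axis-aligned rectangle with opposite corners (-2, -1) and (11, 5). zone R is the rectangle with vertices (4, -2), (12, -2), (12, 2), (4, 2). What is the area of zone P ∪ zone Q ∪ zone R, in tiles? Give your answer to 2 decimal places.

By inclusion–exclusion:
Individual areas: |zone P| = 48, |zone Q| = 78, |zone R| = 32.
|zone P∩zone Q|: x∈[4,10], y∈[4,5] → 6·1 = 6.
|zone P∩zone R| = 0 (no overlap).
|zone Q∩zone R|: x∈[4,11], y∈[-1,2] → 7·3 = 21.
|zone P∩zone Q∩zone R| = 0.
|zone P ∪ zone Q ∪ zone R| = 158 − 27 + 0 = 131.00.

131.00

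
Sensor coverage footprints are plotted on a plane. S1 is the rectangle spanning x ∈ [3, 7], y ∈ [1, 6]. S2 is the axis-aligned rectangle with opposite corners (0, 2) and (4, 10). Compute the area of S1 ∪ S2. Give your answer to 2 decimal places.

48.00

By inclusion–exclusion:
Individual areas: |S1| = 20, |S2| = 32.
|S1∩S2|: x∈[3,4], y∈[2,6] → 1·4 = 4.
|S1 ∪ S2| = 52 − 4 = 48.00.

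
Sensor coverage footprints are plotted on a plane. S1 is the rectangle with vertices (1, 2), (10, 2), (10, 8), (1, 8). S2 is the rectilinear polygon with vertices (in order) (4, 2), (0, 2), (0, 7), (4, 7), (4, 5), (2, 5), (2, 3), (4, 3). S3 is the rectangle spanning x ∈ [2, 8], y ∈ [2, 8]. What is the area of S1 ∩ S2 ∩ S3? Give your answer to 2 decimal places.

6.00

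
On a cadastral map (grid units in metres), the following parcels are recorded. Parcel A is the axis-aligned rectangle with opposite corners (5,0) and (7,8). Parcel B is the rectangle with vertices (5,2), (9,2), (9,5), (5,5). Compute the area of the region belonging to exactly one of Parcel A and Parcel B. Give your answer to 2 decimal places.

|Parcel A∩Parcel B|: x∈[5,7], y∈[2,5] → 2·3 = 6.
|Parcel A △ Parcel B| = |Parcel A| + |Parcel B| − 2·|Parcel A∩Parcel B| = 16 + 12 − 12 = 16.00.

16.00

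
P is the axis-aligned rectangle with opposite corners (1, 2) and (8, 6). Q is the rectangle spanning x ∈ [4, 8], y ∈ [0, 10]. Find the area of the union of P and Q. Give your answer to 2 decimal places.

By inclusion–exclusion:
Individual areas: |P| = 28, |Q| = 40.
|P∩Q|: x∈[4,8], y∈[2,6] → 4·4 = 16.
|P ∪ Q| = 68 − 16 = 52.00.

52.00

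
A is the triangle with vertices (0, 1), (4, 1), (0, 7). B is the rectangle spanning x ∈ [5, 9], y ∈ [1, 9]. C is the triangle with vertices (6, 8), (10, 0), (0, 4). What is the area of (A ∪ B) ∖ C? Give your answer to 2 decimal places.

24.57

|A ∪ B| = 44.
|(A ∪ B) ∩ C| = 19.4307.
|(A ∪ B) ∖ C| = 44 − 19.4307 = 24.57.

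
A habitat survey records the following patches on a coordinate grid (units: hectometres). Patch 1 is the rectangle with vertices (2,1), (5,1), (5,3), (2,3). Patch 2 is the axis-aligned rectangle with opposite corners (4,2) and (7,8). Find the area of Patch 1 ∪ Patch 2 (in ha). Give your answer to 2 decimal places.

By inclusion–exclusion:
Individual areas: |Patch 1| = 6, |Patch 2| = 18.
|Patch 1∩Patch 2|: x∈[4,5], y∈[2,3] → 1·1 = 1.
|Patch 1 ∪ Patch 2| = 24 − 1 = 23.00.

23.00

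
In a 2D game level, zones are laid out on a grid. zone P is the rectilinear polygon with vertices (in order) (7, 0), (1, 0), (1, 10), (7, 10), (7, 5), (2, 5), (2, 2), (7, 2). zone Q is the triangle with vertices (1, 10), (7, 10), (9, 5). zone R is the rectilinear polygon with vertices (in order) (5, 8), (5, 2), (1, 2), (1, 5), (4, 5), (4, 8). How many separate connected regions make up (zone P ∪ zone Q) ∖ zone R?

(zone P ∪ zone Q) ∖ zone R splits into 2 disjoint pieces (area 12, area 30.75).

2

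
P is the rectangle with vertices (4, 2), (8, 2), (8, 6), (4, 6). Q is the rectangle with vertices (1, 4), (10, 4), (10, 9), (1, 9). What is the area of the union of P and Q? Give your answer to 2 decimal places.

By inclusion–exclusion:
Individual areas: |P| = 16, |Q| = 45.
|P∩Q|: x∈[4,8], y∈[4,6] → 4·2 = 8.
|P ∪ Q| = 61 − 8 = 53.00.

53.00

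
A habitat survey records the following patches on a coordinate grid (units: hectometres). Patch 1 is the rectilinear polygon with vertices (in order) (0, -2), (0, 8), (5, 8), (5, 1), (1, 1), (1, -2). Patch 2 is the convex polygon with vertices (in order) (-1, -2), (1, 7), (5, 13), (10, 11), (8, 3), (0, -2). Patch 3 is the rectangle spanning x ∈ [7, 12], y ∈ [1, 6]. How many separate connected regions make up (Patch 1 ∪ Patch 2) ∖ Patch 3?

1

(Patch 1 ∪ Patch 2) ∖ Patch 3 is a single connected region.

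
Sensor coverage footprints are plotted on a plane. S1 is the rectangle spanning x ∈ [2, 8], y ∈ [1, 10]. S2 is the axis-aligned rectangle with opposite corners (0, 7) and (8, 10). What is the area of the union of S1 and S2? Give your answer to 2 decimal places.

60.00

By inclusion–exclusion:
Individual areas: |S1| = 54, |S2| = 24.
|S1∩S2|: x∈[2,8], y∈[7,10] → 6·3 = 18.
|S1 ∪ S2| = 78 − 18 = 60.00.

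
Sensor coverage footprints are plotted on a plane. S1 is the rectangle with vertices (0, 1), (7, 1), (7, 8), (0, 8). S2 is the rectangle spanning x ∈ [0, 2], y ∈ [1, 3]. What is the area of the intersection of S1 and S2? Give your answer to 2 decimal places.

|S1∩S2|: x∈[0,2], y∈[1,3] → 2·2 = 4.

4.00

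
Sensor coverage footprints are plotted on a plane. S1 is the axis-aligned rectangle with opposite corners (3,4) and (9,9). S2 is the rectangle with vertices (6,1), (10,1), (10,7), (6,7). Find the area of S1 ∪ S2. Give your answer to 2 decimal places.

45.00

By inclusion–exclusion:
Individual areas: |S1| = 30, |S2| = 24.
|S1∩S2|: x∈[6,9], y∈[4,7] → 3·3 = 9.
|S1 ∪ S2| = 54 − 9 = 45.00.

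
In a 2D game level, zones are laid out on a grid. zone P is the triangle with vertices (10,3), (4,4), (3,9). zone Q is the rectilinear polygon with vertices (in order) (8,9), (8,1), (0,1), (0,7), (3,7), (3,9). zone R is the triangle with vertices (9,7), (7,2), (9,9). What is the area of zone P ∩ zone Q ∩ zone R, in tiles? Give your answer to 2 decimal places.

0.31

The intersection is the polygon with vertices (8,4.714), (8,4.5), (7.562,3.406), (7.409,3.432), (7.82,4.869).
By the shoelace formula its area is 0.31.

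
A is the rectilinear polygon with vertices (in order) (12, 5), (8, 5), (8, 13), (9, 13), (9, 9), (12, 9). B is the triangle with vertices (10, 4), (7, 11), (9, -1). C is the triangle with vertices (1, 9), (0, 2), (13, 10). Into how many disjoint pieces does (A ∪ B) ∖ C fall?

(A ∪ B) ∖ C splits into 3 disjoint pieces (area 19.0604, area 0.2806, area 3.375).

3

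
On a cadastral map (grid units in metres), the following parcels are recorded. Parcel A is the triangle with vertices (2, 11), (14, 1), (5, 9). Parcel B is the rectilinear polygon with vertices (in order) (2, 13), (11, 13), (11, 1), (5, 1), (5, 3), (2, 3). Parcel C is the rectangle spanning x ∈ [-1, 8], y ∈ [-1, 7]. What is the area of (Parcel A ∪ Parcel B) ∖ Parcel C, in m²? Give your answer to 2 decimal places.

72.25

|Parcel A ∪ Parcel B| = 102.25.
|(Parcel A ∪ Parcel B) ∩ Parcel C| = 30.
|(Parcel A ∪ Parcel B) ∖ Parcel C| = 102.25 − 30 = 72.25.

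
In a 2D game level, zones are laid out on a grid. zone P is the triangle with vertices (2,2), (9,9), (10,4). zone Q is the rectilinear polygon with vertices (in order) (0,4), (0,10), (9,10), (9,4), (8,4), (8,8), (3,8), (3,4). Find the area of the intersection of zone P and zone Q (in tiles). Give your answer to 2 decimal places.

4.50

The intersection is the polygon with vertices (9,9), (9,4), (8,4), (8,8).
By the shoelace formula its area is 4.50.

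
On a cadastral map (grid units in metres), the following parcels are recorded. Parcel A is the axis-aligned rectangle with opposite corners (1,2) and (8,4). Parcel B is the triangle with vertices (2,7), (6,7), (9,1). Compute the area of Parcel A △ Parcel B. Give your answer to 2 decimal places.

|Parcel A| = 14, |Parcel B| = 12, |Parcel A∩Parcel B| = 2.4167.
|Parcel A △ Parcel B| = |Parcel A| + |Parcel B| − 2·|Parcel A∩Parcel B| = 14 + 12 − 4.8333 = 21.17.

21.17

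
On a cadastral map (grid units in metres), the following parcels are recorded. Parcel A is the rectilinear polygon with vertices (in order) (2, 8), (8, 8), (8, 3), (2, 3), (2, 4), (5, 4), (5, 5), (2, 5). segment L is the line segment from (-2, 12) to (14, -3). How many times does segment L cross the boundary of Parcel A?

The segment meets the boundary at (7.6,3), (2.267,8).

2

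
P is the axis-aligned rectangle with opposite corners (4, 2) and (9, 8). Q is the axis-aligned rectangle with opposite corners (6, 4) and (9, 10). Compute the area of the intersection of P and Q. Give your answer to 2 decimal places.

12.00

|P∩Q|: x∈[6,9], y∈[4,8] → 3·4 = 12.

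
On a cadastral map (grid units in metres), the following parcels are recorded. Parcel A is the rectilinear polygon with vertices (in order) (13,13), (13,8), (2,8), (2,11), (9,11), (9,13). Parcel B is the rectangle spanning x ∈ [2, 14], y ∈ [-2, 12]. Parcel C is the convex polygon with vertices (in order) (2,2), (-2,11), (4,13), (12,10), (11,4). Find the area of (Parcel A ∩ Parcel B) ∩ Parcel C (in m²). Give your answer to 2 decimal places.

28.35

The region (Parcel A ∩ Parcel B) ∩ Parcel C is the polygon with vertices (2,8), (2,11), (9,11), (9,11.125), (12,10), (11.667,8).
By the shoelace formula its area is 28.35.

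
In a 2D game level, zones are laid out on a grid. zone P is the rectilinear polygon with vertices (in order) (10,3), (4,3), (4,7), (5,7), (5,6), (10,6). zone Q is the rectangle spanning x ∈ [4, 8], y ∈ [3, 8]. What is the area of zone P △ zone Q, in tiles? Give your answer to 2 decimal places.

|zone P| = 19, |zone Q| = 20, |zone P∩zone Q| = 13.
|zone P △ zone Q| = |zone P| + |zone Q| − 2·|zone P∩zone Q| = 19 + 20 − 26 = 13.00.

13.00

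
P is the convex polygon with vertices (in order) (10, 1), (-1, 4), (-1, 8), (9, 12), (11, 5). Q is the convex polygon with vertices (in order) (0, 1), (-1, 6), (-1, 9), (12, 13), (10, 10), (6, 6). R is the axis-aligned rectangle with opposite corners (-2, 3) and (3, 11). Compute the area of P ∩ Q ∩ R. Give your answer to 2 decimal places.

20.80

The intersection is the polygon with vertices (-1,6), (-1,8), (3,9.6), (3,3.5), (2.466,3.055), (-0.577,3.885).
By the shoelace formula its area is 20.80.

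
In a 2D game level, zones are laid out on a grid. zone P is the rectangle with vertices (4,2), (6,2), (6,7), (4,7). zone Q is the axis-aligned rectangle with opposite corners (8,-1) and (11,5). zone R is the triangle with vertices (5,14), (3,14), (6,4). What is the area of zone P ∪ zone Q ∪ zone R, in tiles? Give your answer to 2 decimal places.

37.10

By inclusion–exclusion:
Individual areas: |zone P| = 10, |zone Q| = 18, |zone R| = 10.
|zone P∩zone Q| = 0 (no overlap).
|zone P∩zone R| = 0.9.
|zone Q∩zone R| = 0.
|zone P∩zone Q∩zone R| = 0.
|zone P ∪ zone Q ∪ zone R| = 38 − 0.9 + 0 = 37.10.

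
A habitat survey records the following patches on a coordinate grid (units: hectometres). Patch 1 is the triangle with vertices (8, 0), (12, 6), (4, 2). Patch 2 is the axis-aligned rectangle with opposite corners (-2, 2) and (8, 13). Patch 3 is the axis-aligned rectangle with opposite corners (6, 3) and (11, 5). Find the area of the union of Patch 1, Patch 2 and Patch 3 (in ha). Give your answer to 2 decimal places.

By inclusion–exclusion:
Individual areas: |Patch 1| = 16, |Patch 2| = 110, |Patch 3| = 10.
|Patch 1∩Patch 2| = 4.
|Patch 1∩Patch 3| = 5.25.
|Patch 2∩Patch 3|: x∈[6,8], y∈[3,5] → 2·2 = 4.
|Patch 1∩Patch 2∩Patch 3| = 1.
|Patch 1 ∪ Patch 2 ∪ Patch 3| = 136 − 13.25 + 1 = 123.75.

123.75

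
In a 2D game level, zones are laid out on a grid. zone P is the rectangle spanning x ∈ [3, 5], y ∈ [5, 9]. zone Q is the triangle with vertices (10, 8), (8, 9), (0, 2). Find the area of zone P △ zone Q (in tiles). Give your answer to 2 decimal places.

|zone P| = 8, |zone Q| = 11, |zone P∩zone Q| = 1.0804.
|zone P △ zone Q| = |zone P| + |zone Q| − 2·|zone P∩zone Q| = 8 + 11 − 2.1607 = 16.84.

16.84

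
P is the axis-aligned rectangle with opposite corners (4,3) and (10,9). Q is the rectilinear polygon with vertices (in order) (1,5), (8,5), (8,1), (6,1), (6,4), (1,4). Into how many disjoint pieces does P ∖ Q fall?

P ∖ Q splits into 2 disjoint pieces (area 28, area 2).

2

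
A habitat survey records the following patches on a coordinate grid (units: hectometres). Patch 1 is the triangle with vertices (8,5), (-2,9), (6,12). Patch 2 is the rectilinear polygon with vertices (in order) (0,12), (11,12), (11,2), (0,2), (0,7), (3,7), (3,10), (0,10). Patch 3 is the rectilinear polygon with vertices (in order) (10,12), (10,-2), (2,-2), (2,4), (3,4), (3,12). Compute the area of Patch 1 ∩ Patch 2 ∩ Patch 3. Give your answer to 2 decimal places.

The intersection is the polygon with vertices (3,10), (3,10.875), (6,12), (8,5), (3,7).
By the shoelace formula its area is 21.31.

21.31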